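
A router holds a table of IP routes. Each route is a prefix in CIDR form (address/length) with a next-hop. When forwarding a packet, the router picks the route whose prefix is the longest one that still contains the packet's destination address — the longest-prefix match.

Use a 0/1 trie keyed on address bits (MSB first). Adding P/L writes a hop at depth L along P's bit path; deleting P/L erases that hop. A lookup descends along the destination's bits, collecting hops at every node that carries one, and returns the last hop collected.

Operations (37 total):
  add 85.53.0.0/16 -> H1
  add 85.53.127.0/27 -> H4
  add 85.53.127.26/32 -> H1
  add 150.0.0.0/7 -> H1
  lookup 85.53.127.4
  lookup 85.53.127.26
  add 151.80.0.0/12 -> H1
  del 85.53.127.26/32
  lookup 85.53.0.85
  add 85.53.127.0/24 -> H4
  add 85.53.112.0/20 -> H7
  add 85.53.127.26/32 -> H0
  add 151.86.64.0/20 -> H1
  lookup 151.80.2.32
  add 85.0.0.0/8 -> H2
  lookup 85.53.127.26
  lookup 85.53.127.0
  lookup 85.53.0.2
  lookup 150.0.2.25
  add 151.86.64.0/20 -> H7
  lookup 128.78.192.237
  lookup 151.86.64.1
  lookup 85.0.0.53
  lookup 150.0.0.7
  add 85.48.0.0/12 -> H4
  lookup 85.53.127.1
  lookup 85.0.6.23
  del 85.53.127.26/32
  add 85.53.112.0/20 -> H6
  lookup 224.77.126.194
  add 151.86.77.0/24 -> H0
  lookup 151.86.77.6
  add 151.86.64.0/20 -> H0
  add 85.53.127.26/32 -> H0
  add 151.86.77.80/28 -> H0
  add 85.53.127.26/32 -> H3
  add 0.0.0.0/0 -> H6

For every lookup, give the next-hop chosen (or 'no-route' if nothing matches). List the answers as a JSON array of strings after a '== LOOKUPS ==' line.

Process each operation:
  add 85.53.0.0/16 -> H1 at depth 16
  add 85.53.127.0/27 -> H4 at depth 27
  add 85.53.127.26/32 -> H1 at depth 32
  add 150.0.0.0/7 -> H1 at depth 7
  Q 85.53.127.4: descend 010101010011010101111111000 ; hops seen [H1,H4] ; pick H4
  Q 85.53.127.26: descend 01010101001101010111111100011010 ; hops seen [H1,H4,H1] ; pick H1
  add 151.80.0.0/12 -> H1 at depth 12
  - 85.53.127.26/32 clear@32
  Q 85.53.0.85: descend 01010101001101010 ; hops seen [H1] ; pick H1
  add 85.53.127.0/24 -> H4 at depth 24
  add 85.53.112.0/20 -> H7 at depth 20
  add 85.53.127.26/32 -> H0 at depth 32
  add 151.86.64.0/20 -> H1 at depth 20
  Q 151.80.2.32: descend 1001011101010 ; hops seen [H1,H1] ; pick H1
  add 85.0.0.0/8 -> H2 at depth 8
  Q 85.53.127.26: descend 01010101001101010111111100011010 ; hops seen [H2,H1,H7,H4,H4,H0] ; pick H0
  Q 85.53.127.0: descend 010101010011010101111111000 ; hops seen [H2,H1,H7,H4,H4] ; pick H4
  Q 85.53.0.2: descend 01010101001101010 ; hops seen [H2,H1] ; pick H1
  Q 150.0.2.25: descend 1001011 ; hops seen [H1] ; pick H1
  add 151.86.64.0/20 -> H7 at depth 20
  Q 128.78.192.237: descend 100 ; hops seen [∅] ; pick no-route
  Q 151.86.64.1: descend 10010111010101100100 ; hops seen [H1,H1,H7] ; pick H7
  Q 85.0.0.53: descend 0101010100 ; hops seen [H2] ; pick H2
  Q 150.0.0.7: descend 1001011 ; hops seen [H1] ; pick H1
  add 85.48.0.0/12 -> H4 at depth 12
  Q 85.53.127.1: descend 010101010011010101111111000 ; hops seen [H2,H4,H1,H7,H4,H4] ; pick H4
  Q 85.0.6.23: descend 0101010100 ; hops seen [H2] ; pick H2
  - 85.53.127.26/32 clear@32
  add 85.53.112.0/20 -> H6 at depth 20
  Q 224.77.126.194: descend 1 ; hops seen [∅] ; pick no-route
  add 151.86.77.0/24 -> H0 at depth 24
  Q 151.86.77.6: descend 100101110101011001001101 ; hops seen [H1,H1,H7,H0] ; pick H0
  add 151.86.64.0/20 -> H0 at depth 20
  add 85.53.127.26/32 -> H0 at depth 32
  add 151.86.77.80/28 -> H0 at depth 28
  add 85.53.127.26/32 -> H3 at depth 32
  add 0.0.0.0/0 -> H6 at depth 0

== LOOKUPS ==
["H4","H1","H1","H1","H0","H4","H1","H1","no-route","H7","H2","H1","H4","H2","no-route","H0"]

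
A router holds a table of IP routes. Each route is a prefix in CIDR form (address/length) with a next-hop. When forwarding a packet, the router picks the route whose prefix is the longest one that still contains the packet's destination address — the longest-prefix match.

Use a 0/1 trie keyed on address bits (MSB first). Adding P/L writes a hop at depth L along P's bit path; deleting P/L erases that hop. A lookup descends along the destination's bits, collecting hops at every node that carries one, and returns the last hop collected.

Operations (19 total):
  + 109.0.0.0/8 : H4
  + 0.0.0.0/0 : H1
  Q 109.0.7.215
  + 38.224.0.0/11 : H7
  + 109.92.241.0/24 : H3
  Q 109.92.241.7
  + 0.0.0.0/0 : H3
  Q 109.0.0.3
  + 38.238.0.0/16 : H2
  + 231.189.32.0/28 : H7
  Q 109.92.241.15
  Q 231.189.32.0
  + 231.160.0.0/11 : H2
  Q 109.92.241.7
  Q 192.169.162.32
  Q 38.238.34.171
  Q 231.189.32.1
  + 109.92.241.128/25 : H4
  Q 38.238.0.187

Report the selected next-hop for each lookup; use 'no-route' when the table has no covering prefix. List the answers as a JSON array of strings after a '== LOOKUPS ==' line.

Apply in order:
  add 109.0.0.0/8 -> H4 at depth 8
  add 0.0.0.0/0 -> H1 at depth 0
  Q 109.0.7.215: descend 01101101 ; hops seen [H1,H4] ; pick H4
  add 38.224.0.0/11 -> H7 at depth 11
  add 109.92.241.0/24 -> H3 at depth 24
  Q 109.92.241.7: descend 011011010101110011110001 ; hops seen [H1,H4,H3] ; pick H3
  add 0.0.0.0/0 -> H3 at depth 0
  Q 109.0.0.3: descend 011011010 ; hops seen [H3,H4] ; pick H4
  add 38.238.0.0/16 -> H2 at depth 16
  add 231.189.32.0/28 -> H7 at depth 28
  Q 109.92.241.15: descend 011011010101110011110001 ; hops seen [H3,H4,H3] ; pick H3
  Q 231.189.32.0: descend 1110011110111101001000000000 ; hops seen [H3,H7] ; pick H7
  add 231.160.0.0/11 -> H2 at depth 11
  Q 109.92.241.7: descend 011011010101110011110001 ; hops seen [H3,H4,H3] ; pick H3
  Q 192.169.162.32: descend 11 ; hops seen [H3] ; pick H3
  Q 38.238.34.171: descend 0010011011101110 ; hops seen [H3,H7,H2] ; pick H2
  Q 231.189.32.1: descend 1110011110111101001000000000 ; hops seen [H3,H2,H7] ; pick H7
  add 109.92.241.128/25 -> H4 at depth 25
  Q 38.238.0.187: descend 0010011011101110 ; hops seen [H3,H7,H2] ; pick H2

== LOOKUPS ==
["H4","H3","H4","H3","H7","H3","H3","H2","H7","H2"]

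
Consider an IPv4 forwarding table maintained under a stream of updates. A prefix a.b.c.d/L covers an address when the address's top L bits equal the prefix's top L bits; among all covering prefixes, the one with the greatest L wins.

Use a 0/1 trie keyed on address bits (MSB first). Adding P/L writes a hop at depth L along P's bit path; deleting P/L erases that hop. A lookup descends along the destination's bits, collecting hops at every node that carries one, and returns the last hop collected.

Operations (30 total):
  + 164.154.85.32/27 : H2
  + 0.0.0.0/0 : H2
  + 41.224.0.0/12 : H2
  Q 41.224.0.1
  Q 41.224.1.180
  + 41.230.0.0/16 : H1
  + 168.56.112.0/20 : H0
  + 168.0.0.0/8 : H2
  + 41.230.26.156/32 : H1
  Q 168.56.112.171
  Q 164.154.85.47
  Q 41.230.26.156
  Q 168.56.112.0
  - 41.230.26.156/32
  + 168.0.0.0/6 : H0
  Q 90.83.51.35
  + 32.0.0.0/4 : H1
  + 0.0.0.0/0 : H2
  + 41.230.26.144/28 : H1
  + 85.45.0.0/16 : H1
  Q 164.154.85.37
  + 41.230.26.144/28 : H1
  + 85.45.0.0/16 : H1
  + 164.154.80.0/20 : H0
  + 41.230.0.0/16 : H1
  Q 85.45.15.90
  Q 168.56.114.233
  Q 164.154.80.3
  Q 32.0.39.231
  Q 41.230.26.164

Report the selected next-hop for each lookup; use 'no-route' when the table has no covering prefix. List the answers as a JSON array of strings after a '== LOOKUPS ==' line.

Apply in order:
  add 164.154.85.32/27 -> H2 at depth 27
  add 0.0.0.0/0 -> H2 at depth 0
  add 41.224.0.0/12 -> H2 at depth 12
  ? 41.224.0.1  path d0:H2→d1:-→d2:-→d3:-→d4:-→d5:-→d6:-→d7:-→d8:-→d9:-→d10:-→d11:-→d12:H2  best=H2
  ? 41.224.1.180  path d0:H2→d1:-→d2:-→d3:-→d4:-→d5:-→d6:-→d7:-→d8:-→d9:-→d10:-→d11:-→d12:H2  best=H2
  add 41.230.0.0/16 -> H1 at depth 16
  add 168.56.112.0/20 -> H0 at depth 20
  add 168.0.0.0/8 -> H2 at depth 8
  add 41.230.26.156/32 -> H1 at depth 32
  ? 168.56.112.171  path d0:H2→d1:-→d2:-→d3:-→d4:-→d5:-→d6:-→d7:-→d8:H2→d9:-→d10:-→d11:-→d12:-→d13:-→d14:-→d15:-→d16:-→d17:-→d18:-→d19:-→d20:H0  best=H0
  ? 164.154.85.47  path d0:H2→d1:-→d2:-→d3:-→d4:-→d5:-→d6:-→d7:-→d8:-→d9:-→d10:-→d11:-→d12:-→d13:-→d14:-→d15:-→d16:-→d17:-→d18:-→d19:-→d20:-→d21:-→d22:-→d23:-→d24:-→d25:-→d26:-→d27:H2  best=H2
  ? 41.230.26.156  path d0:H2→d1:-→d2:-→d3:-→d4:-→d5:-→d6:-→d7:-→d8:-→d9:-→d10:-→d11:-→d12:H2→d13:-→d14:-→d15:-→d16:H1→d17:-→d18:-→d19:-→d20:-→d21:-→d22:-→d23:-→d24:-→d25:-→d26:-→d27:-→d28:-→d29:-→d30:-→d31:-→d32:H1  best=H1
  ? 168.56.112.0  path d0:H2→d1:-→d2:-→d3:-→d4:-→d5:-→d6:-→d7:-→d8:H2→d9:-→d10:-→d11:-→d12:-→d13:-→d14:-→d15:-→d16:-→d17:-→d18:-→d19:-→d20:H0  best=H0
  - 41.230.26.156/32 clear@32
  add 168.0.0.0/6 -> H0 at depth 6
  ? 90.83.51.35  path d0:H2→d1:-  best=H2
  add 32.0.0.0/4 -> H1 at depth 4
  add 0.0.0.0/0 -> H2 at depth 0
  add 41.230.26.144/28 -> H1 at depth 28
  add 85.45.0.0/16 -> H1 at depth 16
  ? 164.154.85.37  path d0:H2→d1:-→d2:-→d3:-→d4:-→d5:-→d6:-→d7:-→d8:-→d9:-→d10:-→d11:-→d12:-→d13:-→d14:-→d15:-→d16:-→d17:-→d18:-→d19:-→d20:-→d21:-→d22:-→d23:-→d24:-→d25:-→d26:-→d27:H2  best=H2
  add 41.230.26.144/28 -> H1 at depth 28
  add 85.45.0.0/16 -> H1 at depth 16
  add 164.154.80.0/20 -> H0 at depth 20
  add 41.230.0.0/16 -> H1 at depth 16
  ? 85.45.15.90  path d0:H2→d1:-→d2:-→d3:-→d4:-→d5:-→d6:-→d7:-→d8:-→d9:-→d10:-→d11:-→d12:-→d13:-→d14:-→d15:-→d16:H1  best=H1
  ? 168.56.114.233  path d0:H2→d1:-→d2:-→d3:-→d4:-→d5:-→d6:H0→d7:-→d8:H2→d9:-→d10:-→d11:-→d12:-→d13:-→d14:-→d15:-→d16:-→d17:-→d18:-→d19:-→d20:H0  best=H0
  ? 164.154.80.3  path d0:H2→d1:-→d2:-→d3:-→d4:-→d5:-→d6:-→d7:-→d8:-→d9:-→d10:-→d11:-→d12:-→d13:-→d14:-→d15:-→d16:-→d17:-→d18:-→d19:-→d20:H0→d21:-  best=H0
  ? 32.0.39.231  path d0:H2→d1:-→d2:-→d3:-→d4:H1  best=H1
  ? 41.230.26.164  path d0:H2→d1:-→d2:-→d3:-→d4:H1→d5:-→d6:-→d7:-→d8:-→d9:-→d10:-→d11:-→d12:H2→d13:-→d14:-→d15:-→d16:H1→d17:-→d18:-→d19:-→d20:-→d21:-→d22:-→d23:-→d24:-→d25:-→d26:-  best=H1

== LOOKUPS ==
["H2","H2","H0","H2","H1","H0","H2","H2","H1","H0","H0","H1","H1"]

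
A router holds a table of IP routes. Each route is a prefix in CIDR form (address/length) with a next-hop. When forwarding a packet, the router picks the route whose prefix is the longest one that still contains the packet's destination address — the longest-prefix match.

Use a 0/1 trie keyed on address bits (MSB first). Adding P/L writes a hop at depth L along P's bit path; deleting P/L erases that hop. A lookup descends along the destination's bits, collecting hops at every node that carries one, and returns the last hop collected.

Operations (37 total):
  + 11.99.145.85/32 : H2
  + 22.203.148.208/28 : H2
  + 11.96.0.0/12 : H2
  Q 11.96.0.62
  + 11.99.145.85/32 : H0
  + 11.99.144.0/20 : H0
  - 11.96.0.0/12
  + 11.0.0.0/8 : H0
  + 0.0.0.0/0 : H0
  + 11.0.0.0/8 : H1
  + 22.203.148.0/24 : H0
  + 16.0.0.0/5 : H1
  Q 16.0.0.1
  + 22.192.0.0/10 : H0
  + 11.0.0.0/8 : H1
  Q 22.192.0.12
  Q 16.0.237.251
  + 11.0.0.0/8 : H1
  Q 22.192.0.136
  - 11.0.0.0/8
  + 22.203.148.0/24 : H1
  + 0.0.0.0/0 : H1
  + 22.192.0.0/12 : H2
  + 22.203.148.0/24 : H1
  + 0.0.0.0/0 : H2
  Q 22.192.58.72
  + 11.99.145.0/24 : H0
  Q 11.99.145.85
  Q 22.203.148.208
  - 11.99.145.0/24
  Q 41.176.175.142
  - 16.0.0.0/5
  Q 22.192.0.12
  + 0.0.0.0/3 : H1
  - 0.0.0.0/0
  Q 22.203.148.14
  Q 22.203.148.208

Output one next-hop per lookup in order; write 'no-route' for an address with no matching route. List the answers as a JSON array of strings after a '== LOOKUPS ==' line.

Trace:
  + 11.99.145.85/32 (H2) depth=32
  + 22.203.148.208/28 (H2) depth=28
  + 11.96.0.0/12 (H2) depth=12
  lookup 11.96.0.62: bits 00001011011000 walk d0:-→d1:-→d2:-→d3:-→d4:-→d5:-→d6:-→d7:-→d8:-→d9:-→d10:-→d11:-→d12:H2→d13:-→d14:- -> H2
  + 11.99.145.85/32 (H0) depth=32
  + 11.99.144.0/20 (H0) depth=20
  - 11.96.0.0/12 clear@12
  + 11.0.0.0/8 (H0) depth=8
  + 0.0.0.0/0 (H0) depth=0
  + 11.0.0.0/8 (H1) depth=8
  + 22.203.148.0/24 (H0) depth=24
  + 16.0.0.0/5 (H1) depth=5
  lookup 16.0.0.1: bits 00010 walk d0:H0→d1:-→d2:-→d3:-→d4:-→d5:H1 -> H1
  + 22.192.0.0/10 (H0) depth=10
  + 11.0.0.0/8 (H1) depth=8
  lookup 22.192.0.12: bits 000101101100 walk d0:H0→d1:-→d2:-→d3:-→d4:-→d5:H1→d6:-→d7:-→d8:-→d9:-→d10:H0→d11:-→d12:- -> H0
  lookup 16.0.237.251: bits 00010 walk d0:H0→d1:-→d2:-→d3:-→d4:-→d5:H1 -> H1
  + 11.0.0.0/8 (H1) depth=8
  lookup 22.192.0.136: bits 000101101100 walk d0:H0→d1:-→d2:-→d3:-→d4:-→d5:H1→d6:-→d7:-→d8:-→d9:-→d10:H0→d11:-→d12:- -> H0
  - 11.0.0.0/8 clear@8
  + 22.203.148.0/24 (H1) depth=24
  + 0.0.0.0/0 (H1) depth=0
  + 22.192.0.0/12 (H2) depth=12
  + 22.203.148.0/24 (H1) depth=24
  + 0.0.0.0/0 (H2) depth=0
  lookup 22.192.58.72: bits 000101101100 walk d0:H2→d1:-→d2:-→d3:-→d4:-→d5:H1→d6:-→d7:-→d8:-→d9:-→d10:H0→d11:-→d12:H2 -> H2
  + 11.99.145.0/24 (H0) depth=24
  lookup 11.99.145.85: bits 00001011011000111001000101010101 walk d0:H2→d1:-→d2:-→d3:-→d4:-→d5:-→d6:-→d7:-→d8:-→d9:-→d10:-→d11:-→d12:-→d13:-→d14:-→d15:-→d16:-→d17:-→d18:-→d19:-→d20:H0→d21:-→d22:-→d23:-→d24:H0→d25:-→d26:-→d27:-→d28:-→d29:-→d30:-→d31:-→d32:H0 -> H0
  lookup 22.203.148.208: bits 0001011011001011100101001101 walk d0:H2→d1:-→d2:-→d3:-→d4:-→d5:H1→d6:-→d7:-→d8:-→d9:-→d10:H0→d11:-→d12:H2→d13:-→d14:-→d15:-→d16:-→d17:-→d18:-→d19:-→d20:-→d21:-→d22:-→d23:-→d24:H1→d25:-→d26:-→d27:-→d28:H2 -> H2
  - 11.99.145.0/24 clear@24
  lookup 41.176.175.142: bits 00 walk d0:H2→d1:-→d2:- -> H2
  - 16.0.0.0/5 clear@5
  lookup 22.192.0.12: bits 000101101100 walk d0:H2→d1:-→d2:-→d3:-→d4:-→d5:-→d6:-→d7:-→d8:-→d9:-→d10:H0→d11:-→d12:H2 -> H2
  + 0.0.0.0/3 (H1) depth=3
  - 0.0.0.0/0 clear@0
  lookup 22.203.148.14: bits 000101101100101110010100 walk d0:-→d1:-→d2:-→d3:H1→d4:-→d5:-→d6:-→d7:-→d8:-→d9:-→d10:H0→d11:-→d12:H2→d13:-→d14:-→d15:-→d16:-→d17:-→d18:-→d19:-→d20:-→d21:-→d22:-→d23:-→d24:H1 -> H1
  lookup 22.203.148.208: bits 0001011011001011100101001101 walk d0:-→d1:-→d2:-→d3:H1→d4:-→d5:-→d6:-→d7:-→d8:-→d9:-→d10:H0→d11:-→d12:H2→d13:-→d14:-→d15:-→d16:-→d17:-→d18:-→d19:-→d20:-→d21:-→d22:-→d23:-→d24:H1→d25:-→d26:-→d27:-→d28:H2 -> H2

== LOOKUPS ==
["H2","H1","H0","H1","H0","H2","H0","H2","H2","H2","H1","H2"]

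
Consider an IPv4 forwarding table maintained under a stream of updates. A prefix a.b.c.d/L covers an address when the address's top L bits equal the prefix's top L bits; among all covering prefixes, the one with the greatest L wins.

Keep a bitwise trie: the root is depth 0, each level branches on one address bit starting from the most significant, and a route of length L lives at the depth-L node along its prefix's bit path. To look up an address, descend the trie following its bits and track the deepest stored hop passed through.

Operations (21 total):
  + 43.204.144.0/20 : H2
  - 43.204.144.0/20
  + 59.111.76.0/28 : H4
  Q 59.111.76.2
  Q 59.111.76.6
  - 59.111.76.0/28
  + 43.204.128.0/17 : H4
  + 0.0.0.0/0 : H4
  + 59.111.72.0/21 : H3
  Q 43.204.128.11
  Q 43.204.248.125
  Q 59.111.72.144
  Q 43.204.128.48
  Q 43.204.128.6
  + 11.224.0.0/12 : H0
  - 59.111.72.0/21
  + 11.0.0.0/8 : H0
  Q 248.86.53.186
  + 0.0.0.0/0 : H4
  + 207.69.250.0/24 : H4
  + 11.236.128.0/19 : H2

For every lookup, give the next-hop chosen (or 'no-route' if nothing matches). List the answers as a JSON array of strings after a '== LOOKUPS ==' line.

Process each operation:
  + 43.204.144.0/20 (H2) depth=20
  del 43.204.144.0/20 (clear depth 20)
  + 59.111.76.0/28 (H4) depth=28
  Q 59.111.76.2: descend 0011101101101111010011000000 ; hops seen [H4] ; pick H4
  Q 59.111.76.6: descend 0011101101101111010011000000 ; hops seen [H4] ; pick H4
  del 59.111.76.0/28 (clear depth 28)
  + 43.204.128.0/17 (H4) depth=17
  + 0.0.0.0/0 (H4) depth=0
  + 59.111.72.0/21 (H3) depth=21
  Q 43.204.128.11: descend 0010101111001100100 ; hops seen [H4,H4] ; pick H4
  Q 43.204.248.125: descend 00101011110011001 ; hops seen [H4,H4] ; pick H4
  Q 59.111.72.144: descend 001110110110111101001 ; hops seen [H4,H3] ; pick H3
  Q 43.204.128.48: descend 0010101111001100100 ; hops seen [H4,H4] ; pick H4
  Q 43.204.128.6: descend 0010101111001100100 ; hops seen [H4,H4] ; pick H4
  + 11.224.0.0/12 (H0) depth=12
  del 59.111.72.0/21 (clear depth 21)
  + 11.0.0.0/8 (H0) depth=8
  Q 248.86.53.186: descend ε ; hops seen [H4] ; pick H4
  + 0.0.0.0/0 (H4) depth=0
  + 207.69.250.0/24 (H4) depth=24
  + 11.236.128.0/19 (H2) depth=19

== LOOKUPS ==
["H4","H4","H4","H4","H3","H4","H4","H4"]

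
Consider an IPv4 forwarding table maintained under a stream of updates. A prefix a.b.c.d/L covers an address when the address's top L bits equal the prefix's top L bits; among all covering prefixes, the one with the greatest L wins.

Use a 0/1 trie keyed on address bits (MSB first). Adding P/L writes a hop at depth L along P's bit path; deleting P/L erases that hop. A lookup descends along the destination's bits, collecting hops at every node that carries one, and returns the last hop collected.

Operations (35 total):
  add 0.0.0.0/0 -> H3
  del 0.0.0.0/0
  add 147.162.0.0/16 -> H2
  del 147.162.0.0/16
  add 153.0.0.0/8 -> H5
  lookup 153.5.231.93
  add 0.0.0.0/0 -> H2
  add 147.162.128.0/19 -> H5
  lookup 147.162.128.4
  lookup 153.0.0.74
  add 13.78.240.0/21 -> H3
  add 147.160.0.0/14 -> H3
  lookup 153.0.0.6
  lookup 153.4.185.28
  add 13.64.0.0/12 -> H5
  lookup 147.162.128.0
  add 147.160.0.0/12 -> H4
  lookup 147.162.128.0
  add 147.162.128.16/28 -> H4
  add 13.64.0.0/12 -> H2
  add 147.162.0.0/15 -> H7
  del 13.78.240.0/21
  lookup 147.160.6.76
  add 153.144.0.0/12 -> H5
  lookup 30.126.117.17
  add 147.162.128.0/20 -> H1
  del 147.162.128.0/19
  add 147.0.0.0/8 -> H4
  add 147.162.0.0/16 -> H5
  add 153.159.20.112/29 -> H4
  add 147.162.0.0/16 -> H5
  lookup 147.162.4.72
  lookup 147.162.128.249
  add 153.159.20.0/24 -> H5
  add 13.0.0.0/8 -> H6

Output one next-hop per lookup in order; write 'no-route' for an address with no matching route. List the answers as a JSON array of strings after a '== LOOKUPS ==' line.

Apply in order:
  + 0.0.0.0/0 (H3) depth=0
  - 0.0.0.0/0 clear@0
  + 147.162.0.0/16 (H2) depth=16
  - 147.162.0.0/16 clear@16
  + 153.0.0.0/8 (H5) depth=8
  ? 153.5.231.93  path d0:-→d1:-→d2:-→d3:-→d4:-→d5:-→d6:-→d7:-→d8:H5  best=H5
  + 0.0.0.0/0 (H2) depth=0
  + 147.162.128.0/19 (H5) depth=19
  ? 147.162.128.4  path d0:H2→d1:-→d2:-→d3:-→d4:-→d5:-→d6:-→d7:-→d8:-→d9:-→d10:-→d11:-→d12:-→d13:-→d14:-→d15:-→d16:-→d17:-→d18:-→d19:H5  best=H5
  ? 153.0.0.74  path d0:H2→d1:-→d2:-→d3:-→d4:-→d5:-→d6:-→d7:-→d8:H5  best=H5
  + 13.78.240.0/21 (H3) depth=21
  + 147.160.0.0/14 (H3) depth=14
  ? 153.0.0.6  path d0:H2→d1:-→d2:-→d3:-→d4:-→d5:-→d6:-→d7:-→d8:H5  best=H5
  ? 153.4.185.28  path d0:H2→d1:-→d2:-→d3:-→d4:-→d5:-→d6:-→d7:-→d8:H5  best=H5
  + 13.64.0.0/12 (H5) depth=12
  ? 147.162.128.0  path d0:H2→d1:-→d2:-→d3:-→d4:-→d5:-→d6:-→d7:-→d8:-→d9:-→d10:-→d11:-→d12:-→d13:-→d14:H3→d15:-→d16:-→d17:-→d18:-→d19:H5  best=H5
  + 147.160.0.0/12 (H4) depth=12
  ? 147.162.128.0  path d0:H2→d1:-→d2:-→d3:-→d4:-→d5:-→d6:-→d7:-→d8:-→d9:-→d10:-→d11:-→d12:H4→d13:-→d14:H3→d15:-→d16:-→d17:-→d18:-→d19:H5  best=H5
  + 147.162.128.16/28 (H4) depth=28
  + 13.64.0.0/12 (H2) depth=12
  + 147.162.0.0/15 (H7) depth=15
  - 13.78.240.0/21 clear@21
  ? 147.160.6.76  path d0:H2→d1:-→d2:-→d3:-→d4:-→d5:-→d6:-→d7:-→d8:-→d9:-→d10:-→d11:-→d12:H4→d13:-→d14:H3  best=H3
  + 153.144.0.0/12 (H5) depth=12
  ? 30.126.117.17  path d0:H2→d1:-→d2:-→d3:-  best=H2
  + 147.162.128.0/20 (H1) depth=20
  - 147.162.128.0/19 clear@19
  + 147.0.0.0/8 (H4) depth=8
  + 147.162.0.0/16 (H5) depth=16
  + 153.159.20.112/29 (H4) depth=29
  + 147.162.0.0/16 (H5) depth=16
  ? 147.162.4.72  path d0:H2→d1:-→d2:-→d3:-→d4:-→d5:-→d6:-→d7:-→d8:H4→d9:-→d10:-→d11:-→d12:H4→d13:-→d14:H3→d15:H7→d16:H5  best=H5
  ? 147.162.128.249  path d0:H2→d1:-→d2:-→d3:-→d4:-→d5:-→d6:-→d7:-→d8:H4→d9:-→d10:-→d11:-→d12:H4→d13:-→d14:H3→d15:H7→d16:H5→d17:-→d18:-→d19:-→d20:H1→d21:-→d22:-→d23:-→d24:-  best=H1
  + 153.159.20.0/24 (H5) depth=24
  + 13.0.0.0/8 (H6) depth=8

== LOOKUPS ==
["H5","H5","H5","H5","H5","H5","H5","H3","H2","H5","H1"]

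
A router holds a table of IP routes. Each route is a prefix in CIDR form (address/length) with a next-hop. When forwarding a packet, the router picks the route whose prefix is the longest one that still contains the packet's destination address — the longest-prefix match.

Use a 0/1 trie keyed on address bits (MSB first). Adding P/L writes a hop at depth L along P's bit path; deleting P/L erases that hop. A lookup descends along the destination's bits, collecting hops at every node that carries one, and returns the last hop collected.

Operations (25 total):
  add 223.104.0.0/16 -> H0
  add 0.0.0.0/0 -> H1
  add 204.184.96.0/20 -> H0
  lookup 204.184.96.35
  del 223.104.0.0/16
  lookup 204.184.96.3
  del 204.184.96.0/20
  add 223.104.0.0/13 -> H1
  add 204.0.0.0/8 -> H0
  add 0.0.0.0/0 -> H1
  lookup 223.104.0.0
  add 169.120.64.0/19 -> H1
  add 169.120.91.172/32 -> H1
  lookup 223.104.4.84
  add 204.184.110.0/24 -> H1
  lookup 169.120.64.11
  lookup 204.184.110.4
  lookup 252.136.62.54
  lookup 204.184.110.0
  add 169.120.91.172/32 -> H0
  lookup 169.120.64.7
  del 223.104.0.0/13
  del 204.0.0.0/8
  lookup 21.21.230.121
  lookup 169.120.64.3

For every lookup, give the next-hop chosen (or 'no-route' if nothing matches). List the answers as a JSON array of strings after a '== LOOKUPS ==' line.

Apply in order:
  + 223.104.0.0/16 (H0) depth=16
  + 0.0.0.0/0 (H1) depth=0
  + 204.184.96.0/20 (H0) depth=20
  lookup 204.184.96.35: bits 11001100101110000110 walk d0:H1→d1:-→d2:-→d3:-→d4:-→d5:-→d6:-→d7:-→d8:-→d9:-→d10:-→d11:-→d12:-→d13:-→d14:-→d15:-→d16:-→d17:-→d18:-→d19:-→d20:H0 -> H0
  - 223.104.0.0/16 clear@16
  lookup 204.184.96.3: bits 11001100101110000110 walk d0:H1→d1:-→d2:-→d3:-→d4:-→d5:-→d6:-→d7:-→d8:-→d9:-→d10:-→d11:-→d12:-→d13:-→d14:-→d15:-→d16:-→d17:-→d18:-→d19:-→d20:H0 -> H0
  - 204.184.96.0/20 clear@20
  + 223.104.0.0/13 (H1) depth=13
  + 204.0.0.0/8 (H0) depth=8
  + 0.0.0.0/0 (H1) depth=0
  lookup 223.104.0.0: bits 1101111101101000 walk d0:H1→d1:-→d2:-→d3:-→d4:-→d5:-→d6:-→d7:-→d8:-→d9:-→d10:-→d11:-→d12:-→d13:H1→d14:-→d15:-→d16:- -> H1
  + 169.120.64.0/19 (H1) depth=19
  + 169.120.91.172/32 (H1) depth=32
  lookup 223.104.4.84: bits 1101111101101000 walk d0:H1→d1:-→d2:-→d3:-→d4:-→d5:-→d6:-→d7:-→d8:-→d9:-→d10:-→d11:-→d12:-→d13:H1→d14:-→d15:-→d16:- -> H1
  + 204.184.110.0/24 (H1) depth=24
  lookup 169.120.64.11: bits 1010100101111000010 walk d0:H1→d1:-→d2:-→d3:-→d4:-→d5:-→d6:-→d7:-→d8:-→d9:-→d10:-→d11:-→d12:-→d13:-→d14:-→d15:-→d16:-→d17:-→d18:-→d19:H1 -> H1
  lookup 204.184.110.4: bits 110011001011100001101110 walk d0:H1→d1:-→d2:-→d3:-→d4:-→d5:-→d6:-→d7:-→d8:H0→d9:-→d10:-→d11:-→d12:-→d13:-→d14:-→d15:-→d16:-→d17:-→d18:-→d19:-→d20:-→d21:-→d22:-→d23:-→d24:H1 -> H1
  lookup 252.136.62.54: bits 11 walk d0:H1→d1:-→d2:- -> H1
  lookup 204.184.110.0: bits 110011001011100001101110 walk d0:H1→d1:-→d2:-→d3:-→d4:-→d5:-→d6:-→d7:-→d8:H0→d9:-→d10:-→d11:-→d12:-→d13:-→d14:-→d15:-→d16:-→d17:-→d18:-→d19:-→d20:-→d21:-→d22:-→d23:-→d24:H1 -> H1
  + 169.120.91.172/32 (H0) depth=32
  lookup 169.120.64.7: bits 1010100101111000010 walk d0:H1→d1:-→d2:-→d3:-→d4:-→d5:-→d6:-→d7:-→d8:-→d9:-→d10:-→d11:-→d12:-→d13:-→d14:-→d15:-→d16:-→d17:-→d18:-→d19:H1 -> H1
  - 223.104.0.0/13 clear@13
  - 204.0.0.0/8 clear@8
  lookup 21.21.230.121: bits ε walk d0:H1 -> H1
  lookup 169.120.64.3: bits 1010100101111000010 walk d0:H1→d1:-→d2:-→d3:-→d4:-→d5:-→d6:-→d7:-→d8:-→d9:-→d10:-→d11:-→d12:-→d13:-→d14:-→d15:-→d16:-→d17:-→d18:-→d19:H1 -> H1

== LOOKUPS ==
["H0","H0","H1","H1","H1","H1","H1","H1","H1","H1","H1"]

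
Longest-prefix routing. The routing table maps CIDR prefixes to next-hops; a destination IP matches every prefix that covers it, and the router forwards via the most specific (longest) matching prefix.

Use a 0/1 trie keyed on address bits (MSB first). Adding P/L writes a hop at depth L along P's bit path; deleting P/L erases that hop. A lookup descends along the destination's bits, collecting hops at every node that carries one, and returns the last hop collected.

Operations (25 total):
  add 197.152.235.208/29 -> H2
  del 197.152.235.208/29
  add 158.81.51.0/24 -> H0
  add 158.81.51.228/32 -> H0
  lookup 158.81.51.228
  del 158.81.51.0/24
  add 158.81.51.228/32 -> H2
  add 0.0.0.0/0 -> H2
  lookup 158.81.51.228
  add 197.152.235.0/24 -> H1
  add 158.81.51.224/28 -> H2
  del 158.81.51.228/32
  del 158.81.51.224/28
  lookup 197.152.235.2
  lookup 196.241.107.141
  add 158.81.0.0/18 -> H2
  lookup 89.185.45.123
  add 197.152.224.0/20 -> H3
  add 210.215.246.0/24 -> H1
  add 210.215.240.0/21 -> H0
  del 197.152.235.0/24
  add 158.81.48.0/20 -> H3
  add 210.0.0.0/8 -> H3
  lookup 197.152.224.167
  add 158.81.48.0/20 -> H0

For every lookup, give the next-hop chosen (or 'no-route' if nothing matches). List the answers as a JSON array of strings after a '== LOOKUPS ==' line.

Process each operation:
  + 197.152.235.208/29 (H2) depth=29
  del 197.152.235.208/29 (clear depth 29)
  + 158.81.51.0/24 (H0) depth=24
  + 158.81.51.228/32 (H0) depth=32
  ? 158.81.51.228  path d0:-→d1:-→d2:-→d3:-→d4:-→d5:-→d6:-→d7:-→d8:-→d9:-→d10:-→d11:-→d12:-→d13:-→d14:-→d15:-→d16:-→d17:-→d18:-→d19:-→d20:-→d21:-→d22:-→d23:-→d24:H0→d25:-→d26:-→d27:-→d28:-→d29:-→d30:-→d31:-→d32:H0  best=H0
  del 158.81.51.0/24 (clear depth 24)
  + 158.81.51.228/32 (H2) depth=32
  + 0.0.0.0/0 (H2) depth=0
  ? 158.81.51.228  path d0:H2→d1:-→d2:-→d3:-→d4:-→d5:-→d6:-→d7:-→d8:-→d9:-→d10:-→d11:-→d12:-→d13:-→d14:-→d15:-→d16:-→d17:-→d18:-→d19:-→d20:-→d21:-→d22:-→d23:-→d24:-→d25:-→d26:-→d27:-→d28:-→d29:-→d30:-→d31:-→d32:H2  best=H2
  + 197.152.235.0/24 (H1) depth=24
  + 158.81.51.224/28 (H2) depth=28
  del 158.81.51.228/32 (clear depth 32)
  del 158.81.51.224/28 (clear depth 28)
  ? 197.152.235.2  path d0:H2→d1:-→d2:-→d3:-→d4:-→d5:-→d6:-→d7:-→d8:-→d9:-→d10:-→d11:-→d12:-→d13:-→d14:-→d15:-→d16:-→d17:-→d18:-→d19:-→d20:-→d21:-→d22:-→d23:-→d24:H1  best=H1
  ? 196.241.107.141  path d0:H2→d1:-→d2:-→d3:-→d4:-→d5:-→d6:-→d7:-  best=H2
  + 158.81.0.0/18 (H2) depth=18
  ? 89.185.45.123  path d0:H2  best=H2
  + 197.152.224.0/20 (H3) depth=20
  + 210.215.246.0/24 (H1) depth=24
  + 210.215.240.0/21 (H0) depth=21
  del 197.152.235.0/24 (clear depth 24)
  + 158.81.48.0/20 (H3) depth=20
  + 210.0.0.0/8 (H3) depth=8
  ? 197.152.224.167  path d0:H2→d1:-→d2:-→d3:-→d4:-→d5:-→d6:-→d7:-→d8:-→d9:-→d10:-→d11:-→d12:-→d13:-→d14:-→d15:-→d16:-→d17:-→d18:-→d19:-→d20:H3  best=H3
  + 158.81.48.0/20 (H0) depth=20

== LOOKUPS ==
["H0","H2","H1","H2","H2","H3"]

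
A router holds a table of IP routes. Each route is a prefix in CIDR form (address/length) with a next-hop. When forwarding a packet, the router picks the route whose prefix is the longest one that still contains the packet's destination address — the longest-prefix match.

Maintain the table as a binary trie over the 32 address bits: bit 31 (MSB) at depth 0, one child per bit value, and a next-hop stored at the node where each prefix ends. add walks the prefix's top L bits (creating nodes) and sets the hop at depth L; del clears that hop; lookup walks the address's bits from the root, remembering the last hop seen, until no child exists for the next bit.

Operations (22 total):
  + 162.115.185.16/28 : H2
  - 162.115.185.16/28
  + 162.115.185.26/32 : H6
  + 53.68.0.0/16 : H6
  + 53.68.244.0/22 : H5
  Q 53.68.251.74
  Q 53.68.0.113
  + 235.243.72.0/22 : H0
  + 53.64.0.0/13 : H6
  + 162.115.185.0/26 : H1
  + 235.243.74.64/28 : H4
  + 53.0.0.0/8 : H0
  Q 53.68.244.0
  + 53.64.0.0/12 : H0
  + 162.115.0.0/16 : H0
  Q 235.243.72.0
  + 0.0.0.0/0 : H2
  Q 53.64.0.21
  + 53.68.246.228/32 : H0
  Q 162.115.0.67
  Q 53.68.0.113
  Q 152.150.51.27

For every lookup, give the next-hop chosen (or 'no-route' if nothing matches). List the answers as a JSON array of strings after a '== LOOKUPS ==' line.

Trace:
  + 162.115.185.16/28 (H2) depth=28
  del 162.115.185.16/28 (clear depth 28)
  + 162.115.185.26/32 (H6) depth=32
  + 53.68.0.0/16 (H6) depth=16
  + 53.68.244.0/22 (H5) depth=22
  Q 53.68.251.74: descend 00110101010001001111 ; hops seen [H6] ; pick H6
  Q 53.68.0.113: descend 0011010101000100 ; hops seen [H6] ; pick H6
  + 235.243.72.0/22 (H0) depth=22
  + 53.64.0.0/13 (H6) depth=13
  + 162.115.185.0/26 (H1) depth=26
  + 235.243.74.64/28 (H4) depth=28
  + 53.0.0.0/8 (H0) depth=8
  Q 53.68.244.0: descend 0011010101000100111101 ; hops seen [H0,H6,H6,H5] ; pick H5
  + 53.64.0.0/12 (H0) depth=12
  + 162.115.0.0/16 (H0) depth=16
  Q 235.243.72.0: descend 1110101111110011010010 ; hops seen [H0] ; pick H0
  + 0.0.0.0/0 (H2) depth=0
  Q 53.64.0.21: descend 0011010101000 ; hops seen [H2,H0,H0,H6] ; pick H6
  + 53.68.246.228/32 (H0) depth=32
  Q 162.115.0.67: descend 1010001001110011 ; hops seen [H2,H0] ; pick H0
  Q 53.68.0.113: descend 0011010101000100 ; hops seen [H2,H0,H0,H6,H6] ; pick H6
  Q 152.150.51.27: descend 10 ; hops seen [H2] ; pick H2

== LOOKUPS ==
["H6","H6","H5","H0","H6","H0","H6","H2"]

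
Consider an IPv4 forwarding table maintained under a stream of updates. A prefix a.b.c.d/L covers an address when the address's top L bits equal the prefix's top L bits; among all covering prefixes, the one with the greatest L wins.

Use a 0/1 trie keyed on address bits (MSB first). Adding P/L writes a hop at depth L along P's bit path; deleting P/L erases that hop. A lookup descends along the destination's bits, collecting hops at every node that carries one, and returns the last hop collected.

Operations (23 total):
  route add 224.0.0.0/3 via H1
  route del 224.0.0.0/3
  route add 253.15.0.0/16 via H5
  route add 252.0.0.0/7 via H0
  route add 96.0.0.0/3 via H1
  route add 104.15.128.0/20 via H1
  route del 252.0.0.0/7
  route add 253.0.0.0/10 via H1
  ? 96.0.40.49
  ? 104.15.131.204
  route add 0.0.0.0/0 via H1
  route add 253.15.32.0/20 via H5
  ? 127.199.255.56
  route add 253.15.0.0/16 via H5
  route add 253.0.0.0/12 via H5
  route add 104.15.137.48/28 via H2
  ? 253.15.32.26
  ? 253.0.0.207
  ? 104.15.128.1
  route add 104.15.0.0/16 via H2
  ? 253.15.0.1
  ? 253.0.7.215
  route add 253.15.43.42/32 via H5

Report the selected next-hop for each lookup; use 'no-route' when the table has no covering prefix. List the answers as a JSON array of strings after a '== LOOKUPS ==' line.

Apply in order:
  add 224.0.0.0/3 -> H1 at depth 3
  del 224.0.0.0/3 (clear depth 3)
  add 253.15.0.0/16 -> H5 at depth 16
  add 252.0.0.0/7 -> H0 at depth 7
  add 96.0.0.0/3 -> H1 at depth 3
  add 104.15.128.0/20 -> H1 at depth 20
  del 252.0.0.0/7 (clear depth 7)
  add 253.0.0.0/10 -> H1 at depth 10
  Q 96.0.40.49: descend 0110 ; hops seen [H1] ; pick H1
  Q 104.15.131.204: descend 01101000000011111000 ; hops seen [H1,H1] ; pick H1
  add 0.0.0.0/0 -> H1 at depth 0
  add 253.15.32.0/20 -> H5 at depth 20
  Q 127.199.255.56: descend 011 ; hops seen [H1,H1] ; pick H1
  add 253.15.0.0/16 -> H5 at depth 16
  add 253.0.0.0/12 -> H5 at depth 12
  add 104.15.137.48/28 -> H2 at depth 28
  Q 253.15.32.26: descend 11111101000011110010 ; hops seen [H1,H1,H5,H5,H5] ; pick H5
  Q 253.0.0.207: descend 111111010000 ; hops seen [H1,H1,H5] ; pick H5
  Q 104.15.128.1: descend 01101000000011111000 ; hops seen [H1,H1,H1] ; pick H1
  add 104.15.0.0/16 -> H2 at depth 16
  Q 253.15.0.1: descend 111111010000111100 ; hops seen [H1,H1,H5,H5] ; pick H5
  Q 253.0.7.215: descend 111111010000 ; hops seen [H1,H1,H5] ; pick H5
  add 253.15.43.42/32 -> H5 at depth 32

== LOOKUPS ==
["H1","H1","H1","H5","H5","H1","H5","H5"]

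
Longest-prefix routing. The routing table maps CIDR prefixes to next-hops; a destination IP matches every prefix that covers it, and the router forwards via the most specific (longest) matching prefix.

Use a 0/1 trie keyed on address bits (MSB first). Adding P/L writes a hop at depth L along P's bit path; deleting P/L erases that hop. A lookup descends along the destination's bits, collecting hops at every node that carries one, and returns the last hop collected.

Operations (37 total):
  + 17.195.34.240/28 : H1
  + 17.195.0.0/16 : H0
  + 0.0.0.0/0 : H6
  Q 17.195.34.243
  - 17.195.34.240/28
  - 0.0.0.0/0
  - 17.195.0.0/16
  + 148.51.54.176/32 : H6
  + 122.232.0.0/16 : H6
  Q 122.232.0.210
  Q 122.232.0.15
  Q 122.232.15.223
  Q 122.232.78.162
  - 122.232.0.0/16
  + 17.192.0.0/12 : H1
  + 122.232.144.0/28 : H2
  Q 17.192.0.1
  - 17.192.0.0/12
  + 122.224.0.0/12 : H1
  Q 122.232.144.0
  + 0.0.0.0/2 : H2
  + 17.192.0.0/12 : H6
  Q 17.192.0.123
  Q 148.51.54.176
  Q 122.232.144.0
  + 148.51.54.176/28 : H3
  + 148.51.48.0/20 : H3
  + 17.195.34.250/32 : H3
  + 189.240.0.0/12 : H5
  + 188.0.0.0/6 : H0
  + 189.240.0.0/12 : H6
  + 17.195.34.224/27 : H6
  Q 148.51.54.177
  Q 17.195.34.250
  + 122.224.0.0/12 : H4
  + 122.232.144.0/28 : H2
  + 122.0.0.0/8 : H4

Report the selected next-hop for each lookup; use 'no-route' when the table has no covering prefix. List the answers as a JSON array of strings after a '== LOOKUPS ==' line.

Process each operation:
  add 17.195.34.240/28 -> H1 at depth 28
  add 17.195.0.0/16 -> H0 at depth 16
  add 0.0.0.0/0 -> H6 at depth 0
  Q 17.195.34.243: descend 0001000111000011001000101111 ; hops seen [H6,H0,H1] ; pick H1
  del 17.195.34.240/28 (clear depth 28)
  del 0.0.0.0/0 (clear depth 0)
  del 17.195.0.0/16 (clear depth 16)
  add 148.51.54.176/32 -> H6 at depth 32
  add 122.232.0.0/16 -> H6 at depth 16
  Q 122.232.0.210: descend 0111101011101000 ; hops seen [H6] ; pick H6
  Q 122.232.0.15: descend 0111101011101000 ; hops seen [H6] ; pick H6
  Q 122.232.15.223: descend 0111101011101000 ; hops seen [H6] ; pick H6
  Q 122.232.78.162: descend 0111101011101000 ; hops seen [H6] ; pick H6
  del 122.232.0.0/16 (clear depth 16)
  add 17.192.0.0/12 -> H1 at depth 12
  add 122.232.144.0/28 -> H2 at depth 28
  Q 17.192.0.1: descend 00010001110000 ; hops seen [H1] ; pick H1
  del 17.192.0.0/12 (clear depth 12)
  add 122.224.0.0/12 -> H1 at depth 12
  Q 122.232.144.0: descend 0111101011101000100100000000 ; hops seen [H1,H2] ; pick H2
  add 0.0.0.0/2 -> H2 at depth 2
  add 17.192.0.0/12 -> H6 at depth 12
  Q 17.192.0.123: descend 00010001110000 ; hops seen [H2,H6] ; pick H6
  Q 148.51.54.176: descend 10010100001100110011011010110000 ; hops seen [H6] ; pick H6
  Q 122.232.144.0: descend 0111101011101000100100000000 ; hops seen [H1,H2] ; pick H2
  add 148.51.54.176/28 -> H3 at depth 28
  add 148.51.48.0/20 -> H3 at depth 20
  add 17.195.34.250/32 -> H3 at depth 32
  add 189.240.0.0/12 -> H5 at depth 12
  add 188.0.0.0/6 -> H0 at depth 6
  add 189.240.0.0/12 -> H6 at depth 12
  add 17.195.34.224/27 -> H6 at depth 27
  Q 148.51.54.177: descend 1001010000110011001101101011000 ; hops seen [H3,H3] ; pick H3
  Q 17.195.34.250: descend 00010001110000110010001011111010 ; hops seen [H2,H6,H6,H3] ; pick H3
  add 122.224.0.0/12 -> H4 at depth 12
  add 122.232.144.0/28 -> H2 at depth 28
  add 122.0.0.0/8 -> H4 at depth 8

== LOOKUPS ==
["H1","H6","H6","H6","H6","H1","H2","H6","H6","H2","H3","H3"]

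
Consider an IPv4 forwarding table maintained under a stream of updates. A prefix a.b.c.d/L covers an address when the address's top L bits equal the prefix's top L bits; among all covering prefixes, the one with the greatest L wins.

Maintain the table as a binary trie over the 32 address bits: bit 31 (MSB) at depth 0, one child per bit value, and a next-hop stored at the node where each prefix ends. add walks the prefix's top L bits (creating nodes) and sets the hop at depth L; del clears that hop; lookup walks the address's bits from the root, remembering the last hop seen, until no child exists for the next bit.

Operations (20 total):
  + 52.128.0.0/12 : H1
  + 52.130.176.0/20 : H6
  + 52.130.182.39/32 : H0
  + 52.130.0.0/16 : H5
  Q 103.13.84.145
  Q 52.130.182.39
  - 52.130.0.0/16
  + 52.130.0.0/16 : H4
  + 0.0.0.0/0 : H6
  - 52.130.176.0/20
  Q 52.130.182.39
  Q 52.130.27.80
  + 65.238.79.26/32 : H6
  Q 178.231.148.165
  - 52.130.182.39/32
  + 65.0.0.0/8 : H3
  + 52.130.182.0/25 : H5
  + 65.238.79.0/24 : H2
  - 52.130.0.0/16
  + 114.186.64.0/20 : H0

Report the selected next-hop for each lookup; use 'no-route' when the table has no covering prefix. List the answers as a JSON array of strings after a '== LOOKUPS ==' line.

Trace:
  + 52.128.0.0/12 (H1) depth=12
  + 52.130.176.0/20 (H6) depth=20
  + 52.130.182.39/32 (H0) depth=32
  + 52.130.0.0/16 (H5) depth=16
  ? 103.13.84.145  path d0:-→d1:-  best=no-route
  ? 52.130.182.39  path d0:-→d1:-→d2:-→d3:-→d4:-→d5:-→d6:-→d7:-→d8:-→d9:-→d10:-→d11:-→d12:H1→d13:-→d14:-→d15:-→d16:H5→d17:-→d18:-→d19:-→d20:H6→d21:-→d22:-→d23:-→d24:-→d25:-→d26:-→d27:-→d28:-→d29:-→d30:-→d31:-→d32:H0  best=H0
  - 52.130.0.0/16 clear@16
  + 52.130.0.0/16 (H4) depth=16
  + 0.0.0.0/0 (H6) depth=0
  - 52.130.176.0/20 clear@20
  ? 52.130.182.39  path d0:H6→d1:-→d2:-→d3:-→d4:-→d5:-→d6:-→d7:-→d8:-→d9:-→d10:-→d11:-→d12:H1→d13:-→d14:-→d15:-→d16:H4→d17:-→d18:-→d19:-→d20:-→d21:-→d22:-→d23:-→d24:-→d25:-→d26:-→d27:-→d28:-→d29:-→d30:-→d31:-→d32:H0  best=H0
  ? 52.130.27.80  path d0:H6→d1:-→d2:-→d3:-→d4:-→d5:-→d6:-→d7:-→d8:-→d9:-→d10:-→d11:-→d12:H1→d13:-→d14:-→d15:-→d16:H4  best=H4
  + 65.238.79.26/32 (H6) depth=32
  ? 178.231.148.165  path d0:H6  best=H6
  - 52.130.182.39/32 clear@32
  + 65.0.0.0/8 (H3) depth=8
  + 52.130.182.0/25 (H5) depth=25
  + 65.238.79.0/24 (H2) depth=24
  - 52.130.0.0/16 clear@16
  + 114.186.64.0/20 (H0) depth=20

== LOOKUPS ==
["no-route","H0","H0","H4","H6"]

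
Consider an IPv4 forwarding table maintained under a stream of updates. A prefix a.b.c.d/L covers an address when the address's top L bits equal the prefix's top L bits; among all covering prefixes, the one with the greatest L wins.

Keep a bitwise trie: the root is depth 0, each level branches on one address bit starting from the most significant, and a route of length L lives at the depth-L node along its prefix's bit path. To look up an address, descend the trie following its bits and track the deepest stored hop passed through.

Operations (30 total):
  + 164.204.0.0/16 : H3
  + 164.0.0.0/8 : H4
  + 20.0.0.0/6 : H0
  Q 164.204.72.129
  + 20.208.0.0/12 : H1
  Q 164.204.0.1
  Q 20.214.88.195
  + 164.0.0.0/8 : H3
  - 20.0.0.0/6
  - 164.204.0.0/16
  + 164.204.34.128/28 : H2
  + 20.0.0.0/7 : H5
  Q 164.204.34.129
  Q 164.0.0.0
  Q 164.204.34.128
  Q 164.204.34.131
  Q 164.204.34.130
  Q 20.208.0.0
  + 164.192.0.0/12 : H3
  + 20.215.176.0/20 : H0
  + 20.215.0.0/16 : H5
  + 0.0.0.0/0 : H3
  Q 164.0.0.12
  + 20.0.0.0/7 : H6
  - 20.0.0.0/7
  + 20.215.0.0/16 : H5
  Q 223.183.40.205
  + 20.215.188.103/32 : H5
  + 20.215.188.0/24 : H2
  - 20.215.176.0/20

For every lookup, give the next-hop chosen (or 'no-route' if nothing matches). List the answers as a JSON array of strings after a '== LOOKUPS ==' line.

Trace:
  add 164.204.0.0/16 -> H3 at depth 16
  add 164.0.0.0/8 -> H4 at depth 8
  add 20.0.0.0/6 -> H0 at depth 6
  lookup 164.204.72.129: bits 1010010011001100 walk d0:-→d1:-→d2:-→d3:-→d4:-→d5:-→d6:-→d7:-→d8:H4→d9:-→d10:-→d11:-→d12:-→d13:-→d14:-→d15:-→d16:H3 -> H3
  add 20.208.0.0/12 -> H1 at depth 12
  lookup 164.204.0.1: bits 1010010011001100 walk d0:-→d1:-→d2:-→d3:-→d4:-→d5:-→d6:-→d7:-→d8:H4→d9:-→d10:-→d11:-→d12:-→d13:-→d14:-→d15:-→d16:H3 -> H3
  lookup 20.214.88.195: bits 000101001101 walk d0:-→d1:-→d2:-→d3:-→d4:-→d5:-→d6:H0→d7:-→d8:-→d9:-→d10:-→d11:-→d12:H1 -> H1
  add 164.0.0.0/8 -> H3 at depth 8
  - 20.0.0.0/6 clear@6
  - 164.204.0.0/16 clear@16
  add 164.204.34.128/28 -> H2 at depth 28
  add 20.0.0.0/7 -> H5 at depth 7
  lookup 164.204.34.129: bits 1010010011001100001000101000 walk d0:-→d1:-→d2:-→d3:-→d4:-→d5:-→d6:-→d7:-→d8:H3→d9:-→d10:-→d11:-→d12:-→d13:-→d14:-→d15:-→d16:-→d17:-→d18:-→d19:-→d20:-→d21:-→d22:-→d23:-→d24:-→d25:-→d26:-→d27:-→d28:H2 -> H2
  lookup 164.0.0.0: bits 10100100 walk d0:-→d1:-→d2:-→d3:-→d4:-→d5:-→d6:-→d7:-→d8:H3 -> H3
  lookup 164.204.34.128: bits 1010010011001100001000101000 walk d0:-→d1:-→d2:-→d3:-→d4:-→d5:-→d6:-→d7:-→d8:H3→d9:-→d10:-→d11:-→d12:-→d13:-→d14:-→d15:-→d16:-→d17:-→d18:-→d19:-→d20:-→d21:-→d22:-→d23:-→d24:-→d25:-→d26:-→d27:-→d28:H2 -> H2
  lookup 164.204.34.131: bits 1010010011001100001000101000 walk d0:-→d1:-→d2:-→d3:-→d4:-→d5:-→d6:-→d7:-→d8:H3→d9:-→d10:-→d11:-→d12:-→d13:-→d14:-→d15:-→d16:-→d17:-→d18:-→d19:-→d20:-→d21:-→d22:-→d23:-→d24:-→d25:-→d26:-→d27:-→d28:H2 -> H2
  lookup 164.204.34.130: bits 1010010011001100001000101000 walk d0:-→d1:-→d2:-→d3:-→d4:-→d5:-→d6:-→d7:-→d8:H3→d9:-→d10:-→d11:-→d12:-→d13:-→d14:-→d15:-→d16:-→d17:-→d18:-→d19:-→d20:-→d21:-→d22:-→d23:-→d24:-→d25:-→d26:-→d27:-→d28:H2 -> H2
  lookup 20.208.0.0: bits 000101001101 walk d0:-→d1:-→d2:-→d3:-→d4:-→d5:-→d6:-→d7:H5→d8:-→d9:-→d10:-→d11:-→d12:H1 -> H1
  add 164.192.0.0/12 -> H3 at depth 12
  add 20.215.176.0/20 -> H0 at depth 20
  add 20.215.0.0/16 -> H5 at depth 16
  add 0.0.0.0/0 -> H3 at depth 0
  lookup 164.0.0.12: bits 10100100 walk d0:H3→d1:-→d2:-→d3:-→d4:-→d5:-→d6:-→d7:-→d8:H3 -> H3
  add 20.0.0.0/7 -> H6 at depth 7
  - 20.0.0.0/7 clear@7
  add 20.215.0.0/16 -> H5 at depth 16
  lookup 223.183.40.205: bits 1 walk d0:H3→d1:- -> H3
  add 20.215.188.103/32 -> H5 at depth 32
  add 20.215.188.0/24 -> H2 at depth 24
  - 20.215.176.0/20 clear@20

== LOOKUPS ==
["H3","H3","H1","H2","H3","H2","H2","H2","H1","H3","H3"]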